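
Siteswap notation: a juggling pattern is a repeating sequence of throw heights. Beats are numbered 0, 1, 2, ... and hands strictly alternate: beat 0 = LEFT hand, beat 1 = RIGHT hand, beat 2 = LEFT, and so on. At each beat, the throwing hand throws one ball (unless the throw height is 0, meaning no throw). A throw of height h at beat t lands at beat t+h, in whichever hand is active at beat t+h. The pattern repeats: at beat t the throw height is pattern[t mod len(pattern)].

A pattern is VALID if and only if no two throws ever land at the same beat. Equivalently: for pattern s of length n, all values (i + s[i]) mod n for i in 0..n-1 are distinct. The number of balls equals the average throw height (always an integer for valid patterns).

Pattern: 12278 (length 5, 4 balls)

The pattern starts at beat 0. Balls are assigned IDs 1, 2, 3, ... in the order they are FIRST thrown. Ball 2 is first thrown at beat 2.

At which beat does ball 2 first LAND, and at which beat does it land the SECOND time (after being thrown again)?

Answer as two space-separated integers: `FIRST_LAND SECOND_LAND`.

Answer: 4 12

Derivation:
Beat 0 (L): throw ball1 h=1 -> lands@1:R; in-air after throw: [b1@1:R]
Beat 1 (R): throw ball1 h=2 -> lands@3:R; in-air after throw: [b1@3:R]
Beat 2 (L): throw ball2 h=2 -> lands@4:L; in-air after throw: [b1@3:R b2@4:L]
Beat 3 (R): throw ball1 h=7 -> lands@10:L; in-air after throw: [b2@4:L b1@10:L]
Beat 4 (L): throw ball2 h=8 -> lands@12:L; in-air after throw: [b1@10:L b2@12:L]
Beat 5 (R): throw ball3 h=1 -> lands@6:L; in-air after throw: [b3@6:L b1@10:L b2@12:L]
Beat 6 (L): throw ball3 h=2 -> lands@8:L; in-air after throw: [b3@8:L b1@10:L b2@12:L]
Beat 7 (R): throw ball4 h=2 -> lands@9:R; in-air after throw: [b3@8:L b4@9:R b1@10:L b2@12:L]
Beat 8 (L): throw ball3 h=7 -> lands@15:R; in-air after throw: [b4@9:R b1@10:L b2@12:L b3@15:R]
Beat 9 (R): throw ball4 h=8 -> lands@17:R; in-air after throw: [b1@10:L b2@12:L b3@15:R b4@17:R]
Beat 10 (L): throw ball1 h=1 -> lands@11:R; in-air after throw: [b1@11:R b2@12:L b3@15:R b4@17:R]
Beat 11 (R): throw ball1 h=2 -> lands@13:R; in-air after throw: [b2@12:L b1@13:R b3@15:R b4@17:R]
Beat 12 (L): throw ball2 h=2 -> lands@14:L; in-air after throw: [b1@13:R b2@14:L b3@15:R b4@17:R]
Ball 2: thrown@2 h=2 -> first land @4; rethrown@4 h=8 -> second land @12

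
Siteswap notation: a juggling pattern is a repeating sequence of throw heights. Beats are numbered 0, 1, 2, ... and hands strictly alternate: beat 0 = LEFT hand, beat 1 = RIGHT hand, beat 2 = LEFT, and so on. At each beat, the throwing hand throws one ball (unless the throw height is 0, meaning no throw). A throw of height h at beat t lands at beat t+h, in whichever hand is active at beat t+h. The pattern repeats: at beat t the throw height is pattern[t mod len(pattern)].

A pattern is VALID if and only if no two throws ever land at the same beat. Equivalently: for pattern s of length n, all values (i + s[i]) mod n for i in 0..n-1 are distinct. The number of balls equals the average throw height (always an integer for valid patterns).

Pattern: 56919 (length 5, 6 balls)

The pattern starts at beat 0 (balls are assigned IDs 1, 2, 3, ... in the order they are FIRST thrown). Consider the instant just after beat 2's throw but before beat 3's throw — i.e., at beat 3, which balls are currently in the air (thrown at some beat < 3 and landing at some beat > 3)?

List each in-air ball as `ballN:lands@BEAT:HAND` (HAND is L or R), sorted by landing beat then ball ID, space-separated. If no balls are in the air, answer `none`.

Answer: ball1:lands@5:R ball2:lands@7:R ball3:lands@11:R

Derivation:
Beat 0 (L): throw ball1 h=5 -> lands@5:R; in-air after throw: [b1@5:R]
Beat 1 (R): throw ball2 h=6 -> lands@7:R; in-air after throw: [b1@5:R b2@7:R]
Beat 2 (L): throw ball3 h=9 -> lands@11:R; in-air after throw: [b1@5:R b2@7:R b3@11:R]
Beat 3 (R): throw ball4 h=1 -> lands@4:L; in-air after throw: [b4@4:L b1@5:R b2@7:R b3@11:R]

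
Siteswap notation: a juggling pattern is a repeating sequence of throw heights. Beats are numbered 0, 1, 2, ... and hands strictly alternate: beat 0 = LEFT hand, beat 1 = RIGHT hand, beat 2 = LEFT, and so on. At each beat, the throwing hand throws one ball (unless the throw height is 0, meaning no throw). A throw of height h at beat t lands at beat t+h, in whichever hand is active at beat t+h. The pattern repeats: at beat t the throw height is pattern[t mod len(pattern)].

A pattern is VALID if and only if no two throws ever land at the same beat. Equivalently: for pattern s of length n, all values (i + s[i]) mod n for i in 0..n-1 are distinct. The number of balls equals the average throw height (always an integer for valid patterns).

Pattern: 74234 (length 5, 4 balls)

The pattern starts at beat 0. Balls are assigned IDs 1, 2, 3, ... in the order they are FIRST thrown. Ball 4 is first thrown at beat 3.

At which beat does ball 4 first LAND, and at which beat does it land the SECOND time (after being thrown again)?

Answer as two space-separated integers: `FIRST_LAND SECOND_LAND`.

Beat 0 (L): throw ball1 h=7 -> lands@7:R; in-air after throw: [b1@7:R]
Beat 1 (R): throw ball2 h=4 -> lands@5:R; in-air after throw: [b2@5:R b1@7:R]
Beat 2 (L): throw ball3 h=2 -> lands@4:L; in-air after throw: [b3@4:L b2@5:R b1@7:R]
Beat 3 (R): throw ball4 h=3 -> lands@6:L; in-air after throw: [b3@4:L b2@5:R b4@6:L b1@7:R]
Beat 4 (L): throw ball3 h=4 -> lands@8:L; in-air after throw: [b2@5:R b4@6:L b1@7:R b3@8:L]
Beat 5 (R): throw ball2 h=7 -> lands@12:L; in-air after throw: [b4@6:L b1@7:R b3@8:L b2@12:L]
Beat 6 (L): throw ball4 h=4 -> lands@10:L; in-air after throw: [b1@7:R b3@8:L b4@10:L b2@12:L]
Beat 7 (R): throw ball1 h=2 -> lands@9:R; in-air after throw: [b3@8:L b1@9:R b4@10:L b2@12:L]
Beat 8 (L): throw ball3 h=3 -> lands@11:R; in-air after throw: [b1@9:R b4@10:L b3@11:R b2@12:L]
Beat 9 (R): throw ball1 h=4 -> lands@13:R; in-air after throw: [b4@10:L b3@11:R b2@12:L b1@13:R]
Beat 10 (L): throw ball4 h=7 -> lands@17:R; in-air after throw: [b3@11:R b2@12:L b1@13:R b4@17:R]
Ball 4: thrown@3 h=3 -> first land @6; rethrown@6 h=4 -> second land @10

Answer: 6 10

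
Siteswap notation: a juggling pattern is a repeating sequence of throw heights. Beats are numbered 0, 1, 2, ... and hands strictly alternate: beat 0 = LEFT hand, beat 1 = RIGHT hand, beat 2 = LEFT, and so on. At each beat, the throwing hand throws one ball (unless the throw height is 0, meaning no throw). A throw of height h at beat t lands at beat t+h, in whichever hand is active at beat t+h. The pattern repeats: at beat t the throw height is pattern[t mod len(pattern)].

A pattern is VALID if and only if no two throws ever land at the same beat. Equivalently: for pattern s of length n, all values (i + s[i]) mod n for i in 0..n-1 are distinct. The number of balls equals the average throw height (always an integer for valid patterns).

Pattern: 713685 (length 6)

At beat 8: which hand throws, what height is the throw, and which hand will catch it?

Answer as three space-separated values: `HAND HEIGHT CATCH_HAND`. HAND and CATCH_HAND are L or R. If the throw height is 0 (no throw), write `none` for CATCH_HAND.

Answer: L 3 R

Derivation:
Beat 8: 8 mod 2 = 0, so hand = L
Throw height = pattern[8 mod 6] = pattern[2] = 3
Lands at beat 8+3=11, 11 mod 2 = 1, so catch hand = R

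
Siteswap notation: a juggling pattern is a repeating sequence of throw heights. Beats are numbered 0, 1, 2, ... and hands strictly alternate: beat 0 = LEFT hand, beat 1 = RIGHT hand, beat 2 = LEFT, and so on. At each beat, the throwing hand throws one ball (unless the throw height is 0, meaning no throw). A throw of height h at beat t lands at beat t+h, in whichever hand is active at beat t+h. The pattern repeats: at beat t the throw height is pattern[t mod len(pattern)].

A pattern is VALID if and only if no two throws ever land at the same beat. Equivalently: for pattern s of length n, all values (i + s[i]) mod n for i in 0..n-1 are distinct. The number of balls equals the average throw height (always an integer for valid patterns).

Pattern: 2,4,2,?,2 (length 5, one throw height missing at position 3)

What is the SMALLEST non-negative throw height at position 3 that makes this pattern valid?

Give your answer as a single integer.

Answer: 0

Derivation:
i=0: (0 + 2) mod 5 = 2
i=1: (1 + 4) mod 5 = 0
i=2: (2 + 2) mod 5 = 4
i=3: s[i]=? (unknown)
i=4: (4 + 2) mod 5 = 1
Known residues: [0, 1, 2, 4]; need a permutation of 0..4, so missing residue r = 3
Need (3 + s) mod 5 = 3; smallest s = (3 - 3) mod 5 = 0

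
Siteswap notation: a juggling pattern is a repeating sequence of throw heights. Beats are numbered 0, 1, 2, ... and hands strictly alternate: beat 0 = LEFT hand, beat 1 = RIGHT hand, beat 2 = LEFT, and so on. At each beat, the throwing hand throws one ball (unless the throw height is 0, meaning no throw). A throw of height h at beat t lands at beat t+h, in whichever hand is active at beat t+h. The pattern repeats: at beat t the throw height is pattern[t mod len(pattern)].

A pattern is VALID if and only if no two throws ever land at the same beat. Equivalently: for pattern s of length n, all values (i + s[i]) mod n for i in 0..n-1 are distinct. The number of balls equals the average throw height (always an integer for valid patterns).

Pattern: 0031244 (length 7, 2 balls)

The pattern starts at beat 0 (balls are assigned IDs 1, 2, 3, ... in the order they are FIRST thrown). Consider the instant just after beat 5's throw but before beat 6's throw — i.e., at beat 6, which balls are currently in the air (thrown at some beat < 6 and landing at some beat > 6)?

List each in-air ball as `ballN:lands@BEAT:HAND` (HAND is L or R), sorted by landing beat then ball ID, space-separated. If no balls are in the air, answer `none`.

Answer: ball1:lands@9:R

Derivation:
Beat 2 (L): throw ball1 h=3 -> lands@5:R; in-air after throw: [b1@5:R]
Beat 3 (R): throw ball2 h=1 -> lands@4:L; in-air after throw: [b2@4:L b1@5:R]
Beat 4 (L): throw ball2 h=2 -> lands@6:L; in-air after throw: [b1@5:R b2@6:L]
Beat 5 (R): throw ball1 h=4 -> lands@9:R; in-air after throw: [b2@6:L b1@9:R]
Beat 6 (L): throw ball2 h=4 -> lands@10:L; in-air after throw: [b1@9:R b2@10:L]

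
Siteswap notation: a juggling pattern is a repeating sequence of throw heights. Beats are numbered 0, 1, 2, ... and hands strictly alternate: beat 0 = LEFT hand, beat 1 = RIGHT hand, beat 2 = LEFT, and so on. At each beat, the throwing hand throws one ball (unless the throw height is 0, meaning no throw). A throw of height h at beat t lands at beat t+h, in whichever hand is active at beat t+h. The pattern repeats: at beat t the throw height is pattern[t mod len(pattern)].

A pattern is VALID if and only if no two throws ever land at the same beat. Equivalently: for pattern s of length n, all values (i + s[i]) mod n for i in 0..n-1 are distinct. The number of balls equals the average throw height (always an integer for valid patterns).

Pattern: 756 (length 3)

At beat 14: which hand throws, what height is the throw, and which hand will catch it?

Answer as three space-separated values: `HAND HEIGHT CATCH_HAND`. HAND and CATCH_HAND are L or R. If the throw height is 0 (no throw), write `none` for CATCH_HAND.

Beat 14: 14 mod 2 = 0, so hand = L
Throw height = pattern[14 mod 3] = pattern[2] = 6
Lands at beat 14+6=20, 20 mod 2 = 0, so catch hand = L

Answer: L 6 L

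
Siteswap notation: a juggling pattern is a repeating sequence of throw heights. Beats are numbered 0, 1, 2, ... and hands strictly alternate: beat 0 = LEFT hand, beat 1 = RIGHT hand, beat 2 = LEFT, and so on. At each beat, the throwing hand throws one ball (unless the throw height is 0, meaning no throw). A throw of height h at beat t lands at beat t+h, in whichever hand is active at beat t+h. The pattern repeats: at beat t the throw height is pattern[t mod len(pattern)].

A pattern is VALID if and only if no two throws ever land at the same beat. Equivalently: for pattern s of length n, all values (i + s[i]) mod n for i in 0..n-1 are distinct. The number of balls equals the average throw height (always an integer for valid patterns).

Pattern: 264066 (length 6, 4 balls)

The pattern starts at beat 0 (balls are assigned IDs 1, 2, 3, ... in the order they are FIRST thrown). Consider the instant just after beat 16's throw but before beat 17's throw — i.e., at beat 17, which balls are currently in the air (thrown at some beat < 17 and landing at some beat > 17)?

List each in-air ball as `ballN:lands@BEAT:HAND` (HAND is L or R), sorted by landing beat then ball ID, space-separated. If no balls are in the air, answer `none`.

Answer: ball1:lands@18:L ball2:lands@19:R ball3:lands@22:L

Derivation:
Beat 0 (L): throw ball1 h=2 -> lands@2:L; in-air after throw: [b1@2:L]
Beat 1 (R): throw ball2 h=6 -> lands@7:R; in-air after throw: [b1@2:L b2@7:R]
Beat 2 (L): throw ball1 h=4 -> lands@6:L; in-air after throw: [b1@6:L b2@7:R]
Beat 4 (L): throw ball3 h=6 -> lands@10:L; in-air after throw: [b1@6:L b2@7:R b3@10:L]
Beat 5 (R): throw ball4 h=6 -> lands@11:R; in-air after throw: [b1@6:L b2@7:R b3@10:L b4@11:R]
Beat 6 (L): throw ball1 h=2 -> lands@8:L; in-air after throw: [b2@7:R b1@8:L b3@10:L b4@11:R]
Beat 7 (R): throw ball2 h=6 -> lands@13:R; in-air after throw: [b1@8:L b3@10:L b4@11:R b2@13:R]
Beat 8 (L): throw ball1 h=4 -> lands@12:L; in-air after throw: [b3@10:L b4@11:R b1@12:L b2@13:R]
Beat 10 (L): throw ball3 h=6 -> lands@16:L; in-air after throw: [b4@11:R b1@12:L b2@13:R b3@16:L]
Beat 11 (R): throw ball4 h=6 -> lands@17:R; in-air after throw: [b1@12:L b2@13:R b3@16:L b4@17:R]
Beat 12 (L): throw ball1 h=2 -> lands@14:L; in-air after throw: [b2@13:R b1@14:L b3@16:L b4@17:R]
Beat 13 (R): throw ball2 h=6 -> lands@19:R; in-air after throw: [b1@14:L b3@16:L b4@17:R b2@19:R]
Beat 14 (L): throw ball1 h=4 -> lands@18:L; in-air after throw: [b3@16:L b4@17:R b1@18:L b2@19:R]
Beat 16 (L): throw ball3 h=6 -> lands@22:L; in-air after throw: [b4@17:R b1@18:L b2@19:R b3@22:L]
Beat 17 (R): throw ball4 h=6 -> lands@23:R; in-air after throw: [b1@18:L b2@19:R b3@22:L b4@23:R]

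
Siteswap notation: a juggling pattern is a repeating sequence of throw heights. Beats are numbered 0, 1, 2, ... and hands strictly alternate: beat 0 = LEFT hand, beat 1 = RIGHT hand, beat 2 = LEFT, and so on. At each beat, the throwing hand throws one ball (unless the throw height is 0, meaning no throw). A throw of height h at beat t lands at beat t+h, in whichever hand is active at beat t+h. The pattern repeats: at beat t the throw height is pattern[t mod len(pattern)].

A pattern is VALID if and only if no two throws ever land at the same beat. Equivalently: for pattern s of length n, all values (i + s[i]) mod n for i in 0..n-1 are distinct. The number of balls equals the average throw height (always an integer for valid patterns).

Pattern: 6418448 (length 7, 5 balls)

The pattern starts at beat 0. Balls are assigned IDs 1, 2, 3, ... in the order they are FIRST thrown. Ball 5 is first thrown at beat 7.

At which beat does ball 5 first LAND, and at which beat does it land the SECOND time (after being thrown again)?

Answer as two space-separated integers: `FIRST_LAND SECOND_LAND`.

Beat 0 (L): throw ball1 h=6 -> lands@6:L; in-air after throw: [b1@6:L]
Beat 1 (R): throw ball2 h=4 -> lands@5:R; in-air after throw: [b2@5:R b1@6:L]
Beat 2 (L): throw ball3 h=1 -> lands@3:R; in-air after throw: [b3@3:R b2@5:R b1@6:L]
Beat 3 (R): throw ball3 h=8 -> lands@11:R; in-air after throw: [b2@5:R b1@6:L b3@11:R]
Beat 4 (L): throw ball4 h=4 -> lands@8:L; in-air after throw: [b2@5:R b1@6:L b4@8:L b3@11:R]
Beat 5 (R): throw ball2 h=4 -> lands@9:R; in-air after throw: [b1@6:L b4@8:L b2@9:R b3@11:R]
Beat 6 (L): throw ball1 h=8 -> lands@14:L; in-air after throw: [b4@8:L b2@9:R b3@11:R b1@14:L]
Beat 7 (R): throw ball5 h=6 -> lands@13:R; in-air after throw: [b4@8:L b2@9:R b3@11:R b5@13:R b1@14:L]
Beat 8 (L): throw ball4 h=4 -> lands@12:L; in-air after throw: [b2@9:R b3@11:R b4@12:L b5@13:R b1@14:L]
Beat 9 (R): throw ball2 h=1 -> lands@10:L; in-air after throw: [b2@10:L b3@11:R b4@12:L b5@13:R b1@14:L]
Beat 10 (L): throw ball2 h=8 -> lands@18:L; in-air after throw: [b3@11:R b4@12:L b5@13:R b1@14:L b2@18:L]
Beat 11 (R): throw ball3 h=4 -> lands@15:R; in-air after throw: [b4@12:L b5@13:R b1@14:L b3@15:R b2@18:L]
Beat 12 (L): throw ball4 h=4 -> lands@16:L; in-air after throw: [b5@13:R b1@14:L b3@15:R b4@16:L b2@18:L]
Beat 13 (R): throw ball5 h=8 -> lands@21:R; in-air after throw: [b1@14:L b3@15:R b4@16:L b2@18:L b5@21:R]
Beat 14 (L): throw ball1 h=6 -> lands@20:L; in-air after throw: [b3@15:R b4@16:L b2@18:L b1@20:L b5@21:R]
Beat 15 (R): throw ball3 h=4 -> lands@19:R; in-air after throw: [b4@16:L b2@18:L b3@19:R b1@20:L b5@21:R]
Beat 16 (L): throw ball4 h=1 -> lands@17:R; in-air after throw: [b4@17:R b2@18:L b3@19:R b1@20:L b5@21:R]
Beat 17 (R): throw ball4 h=8 -> lands@25:R; in-air after throw: [b2@18:L b3@19:R b1@20:L b5@21:R b4@25:R]
Beat 18 (L): throw ball2 h=4 -> lands@22:L; in-air after throw: [b3@19:R b1@20:L b5@21:R b2@22:L b4@25:R]
Beat 19 (R): throw ball3 h=4 -> lands@23:R; in-air after throw: [b1@20:L b5@21:R b2@22:L b3@23:R b4@25:R]
Beat 20 (L): throw ball1 h=8 -> lands@28:L; in-air after throw: [b5@21:R b2@22:L b3@23:R b4@25:R b1@28:L]
Beat 21 (R): throw ball5 h=6 -> lands@27:R; in-air after throw: [b2@22:L b3@23:R b4@25:R b5@27:R b1@28:L]
Ball 5: thrown@7 h=6 -> first land @13; rethrown@13 h=8 -> second land @21

Answer: 13 21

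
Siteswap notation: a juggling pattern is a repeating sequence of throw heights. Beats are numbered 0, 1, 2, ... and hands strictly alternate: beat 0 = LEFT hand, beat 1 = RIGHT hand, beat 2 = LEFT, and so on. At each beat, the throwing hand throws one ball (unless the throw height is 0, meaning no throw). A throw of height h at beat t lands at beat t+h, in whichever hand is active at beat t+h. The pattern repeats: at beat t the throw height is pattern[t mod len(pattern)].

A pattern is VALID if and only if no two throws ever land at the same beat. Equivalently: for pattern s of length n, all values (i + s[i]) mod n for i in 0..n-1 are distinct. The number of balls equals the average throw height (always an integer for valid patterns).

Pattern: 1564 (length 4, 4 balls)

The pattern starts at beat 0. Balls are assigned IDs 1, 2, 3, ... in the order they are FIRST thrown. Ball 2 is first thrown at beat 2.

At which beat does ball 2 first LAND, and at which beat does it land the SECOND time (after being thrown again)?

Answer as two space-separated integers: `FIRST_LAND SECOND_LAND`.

Beat 0 (L): throw ball1 h=1 -> lands@1:R; in-air after throw: [b1@1:R]
Beat 1 (R): throw ball1 h=5 -> lands@6:L; in-air after throw: [b1@6:L]
Beat 2 (L): throw ball2 h=6 -> lands@8:L; in-air after throw: [b1@6:L b2@8:L]
Beat 3 (R): throw ball3 h=4 -> lands@7:R; in-air after throw: [b1@6:L b3@7:R b2@8:L]
Beat 4 (L): throw ball4 h=1 -> lands@5:R; in-air after throw: [b4@5:R b1@6:L b3@7:R b2@8:L]
Beat 5 (R): throw ball4 h=5 -> lands@10:L; in-air after throw: [b1@6:L b3@7:R b2@8:L b4@10:L]
Beat 6 (L): throw ball1 h=6 -> lands@12:L; in-air after throw: [b3@7:R b2@8:L b4@10:L b1@12:L]
Beat 7 (R): throw ball3 h=4 -> lands@11:R; in-air after throw: [b2@8:L b4@10:L b3@11:R b1@12:L]
Beat 8 (L): throw ball2 h=1 -> lands@9:R; in-air after throw: [b2@9:R b4@10:L b3@11:R b1@12:L]
Beat 9 (R): throw ball2 h=5 -> lands@14:L; in-air after throw: [b4@10:L b3@11:R b1@12:L b2@14:L]
Ball 2: thrown@2 h=6 -> first land @8; rethrown@8 h=1 -> second land @9

Answer: 8 9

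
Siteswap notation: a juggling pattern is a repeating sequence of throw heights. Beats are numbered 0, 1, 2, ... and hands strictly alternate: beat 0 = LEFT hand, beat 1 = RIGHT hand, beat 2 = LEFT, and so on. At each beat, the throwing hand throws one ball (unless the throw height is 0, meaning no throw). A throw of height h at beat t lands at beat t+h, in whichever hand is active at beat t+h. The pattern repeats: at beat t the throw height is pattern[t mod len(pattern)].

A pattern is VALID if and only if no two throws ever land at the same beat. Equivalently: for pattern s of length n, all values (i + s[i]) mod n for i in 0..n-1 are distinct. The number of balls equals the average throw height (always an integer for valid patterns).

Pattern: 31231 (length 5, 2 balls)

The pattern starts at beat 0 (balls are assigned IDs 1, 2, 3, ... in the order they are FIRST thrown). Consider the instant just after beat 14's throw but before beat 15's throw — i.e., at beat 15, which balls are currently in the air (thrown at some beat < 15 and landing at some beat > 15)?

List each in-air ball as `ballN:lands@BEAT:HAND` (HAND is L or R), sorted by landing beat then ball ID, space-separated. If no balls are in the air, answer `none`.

Beat 0 (L): throw ball1 h=3 -> lands@3:R; in-air after throw: [b1@3:R]
Beat 1 (R): throw ball2 h=1 -> lands@2:L; in-air after throw: [b2@2:L b1@3:R]
Beat 2 (L): throw ball2 h=2 -> lands@4:L; in-air after throw: [b1@3:R b2@4:L]
Beat 3 (R): throw ball1 h=3 -> lands@6:L; in-air after throw: [b2@4:L b1@6:L]
Beat 4 (L): throw ball2 h=1 -> lands@5:R; in-air after throw: [b2@5:R b1@6:L]
Beat 5 (R): throw ball2 h=3 -> lands@8:L; in-air after throw: [b1@6:L b2@8:L]
Beat 6 (L): throw ball1 h=1 -> lands@7:R; in-air after throw: [b1@7:R b2@8:L]
Beat 7 (R): throw ball1 h=2 -> lands@9:R; in-air after throw: [b2@8:L b1@9:R]
Beat 8 (L): throw ball2 h=3 -> lands@11:R; in-air after throw: [b1@9:R b2@11:R]
Beat 9 (R): throw ball1 h=1 -> lands@10:L; in-air after throw: [b1@10:L b2@11:R]
Beat 10 (L): throw ball1 h=3 -> lands@13:R; in-air after throw: [b2@11:R b1@13:R]
Beat 11 (R): throw ball2 h=1 -> lands@12:L; in-air after throw: [b2@12:L b1@13:R]
Beat 12 (L): throw ball2 h=2 -> lands@14:L; in-air after throw: [b1@13:R b2@14:L]
Beat 13 (R): throw ball1 h=3 -> lands@16:L; in-air after throw: [b2@14:L b1@16:L]
Beat 14 (L): throw ball2 h=1 -> lands@15:R; in-air after throw: [b2@15:R b1@16:L]
Beat 15 (R): throw ball2 h=3 -> lands@18:L; in-air after throw: [b1@16:L b2@18:L]

Answer: ball1:lands@16:L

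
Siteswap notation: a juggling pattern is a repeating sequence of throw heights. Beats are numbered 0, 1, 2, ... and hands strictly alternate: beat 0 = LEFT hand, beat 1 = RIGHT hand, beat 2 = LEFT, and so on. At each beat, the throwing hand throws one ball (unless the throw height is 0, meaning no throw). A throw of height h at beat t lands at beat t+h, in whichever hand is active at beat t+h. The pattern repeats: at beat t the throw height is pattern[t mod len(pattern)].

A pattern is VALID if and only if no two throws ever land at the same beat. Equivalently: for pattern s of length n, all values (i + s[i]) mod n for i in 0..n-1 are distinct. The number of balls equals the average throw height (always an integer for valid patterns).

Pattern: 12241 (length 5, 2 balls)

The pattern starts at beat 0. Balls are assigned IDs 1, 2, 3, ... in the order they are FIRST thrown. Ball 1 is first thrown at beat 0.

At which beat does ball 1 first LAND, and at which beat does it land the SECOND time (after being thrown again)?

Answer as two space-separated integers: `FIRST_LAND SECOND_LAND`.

Answer: 1 3

Derivation:
Beat 0 (L): throw ball1 h=1 -> lands@1:R; in-air after throw: [b1@1:R]
Beat 1 (R): throw ball1 h=2 -> lands@3:R; in-air after throw: [b1@3:R]
Beat 2 (L): throw ball2 h=2 -> lands@4:L; in-air after throw: [b1@3:R b2@4:L]
Beat 3 (R): throw ball1 h=4 -> lands@7:R; in-air after throw: [b2@4:L b1@7:R]
Ball 1: thrown@0 h=1 -> first land @1; rethrown@1 h=2 -> second land @3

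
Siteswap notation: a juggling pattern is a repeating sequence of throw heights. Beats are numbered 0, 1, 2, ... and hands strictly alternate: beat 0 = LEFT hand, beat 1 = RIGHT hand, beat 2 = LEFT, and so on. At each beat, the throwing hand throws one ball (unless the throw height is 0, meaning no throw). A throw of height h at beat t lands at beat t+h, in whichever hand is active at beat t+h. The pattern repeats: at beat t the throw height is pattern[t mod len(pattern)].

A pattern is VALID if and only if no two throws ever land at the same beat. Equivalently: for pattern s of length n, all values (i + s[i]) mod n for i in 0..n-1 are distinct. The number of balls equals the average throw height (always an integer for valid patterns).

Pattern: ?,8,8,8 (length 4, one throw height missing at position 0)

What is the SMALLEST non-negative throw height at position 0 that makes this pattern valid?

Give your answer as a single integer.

Answer: 0

Derivation:
i=0: s[i]=? (unknown)
i=1: (1 + 8) mod 4 = 1
i=2: (2 + 8) mod 4 = 2
i=3: (3 + 8) mod 4 = 3
Known residues: [1, 2, 3]; need a permutation of 0..3, so missing residue r = 0
Need (0 + s) mod 4 = 0; smallest s = (0 - 0) mod 4 = 0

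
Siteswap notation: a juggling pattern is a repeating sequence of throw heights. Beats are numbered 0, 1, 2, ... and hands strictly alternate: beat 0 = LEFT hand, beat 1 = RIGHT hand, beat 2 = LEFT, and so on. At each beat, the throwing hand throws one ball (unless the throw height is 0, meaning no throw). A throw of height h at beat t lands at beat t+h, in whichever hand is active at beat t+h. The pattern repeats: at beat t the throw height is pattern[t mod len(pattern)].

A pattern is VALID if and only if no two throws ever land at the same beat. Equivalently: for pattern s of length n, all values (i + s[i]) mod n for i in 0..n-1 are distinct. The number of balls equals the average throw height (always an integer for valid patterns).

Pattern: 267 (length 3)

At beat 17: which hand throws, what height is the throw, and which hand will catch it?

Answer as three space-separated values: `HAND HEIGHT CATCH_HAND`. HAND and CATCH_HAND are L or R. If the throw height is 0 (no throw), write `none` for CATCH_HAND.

Beat 17: 17 mod 2 = 1, so hand = R
Throw height = pattern[17 mod 3] = pattern[2] = 7
Lands at beat 17+7=24, 24 mod 2 = 0, so catch hand = L

Answer: R 7 L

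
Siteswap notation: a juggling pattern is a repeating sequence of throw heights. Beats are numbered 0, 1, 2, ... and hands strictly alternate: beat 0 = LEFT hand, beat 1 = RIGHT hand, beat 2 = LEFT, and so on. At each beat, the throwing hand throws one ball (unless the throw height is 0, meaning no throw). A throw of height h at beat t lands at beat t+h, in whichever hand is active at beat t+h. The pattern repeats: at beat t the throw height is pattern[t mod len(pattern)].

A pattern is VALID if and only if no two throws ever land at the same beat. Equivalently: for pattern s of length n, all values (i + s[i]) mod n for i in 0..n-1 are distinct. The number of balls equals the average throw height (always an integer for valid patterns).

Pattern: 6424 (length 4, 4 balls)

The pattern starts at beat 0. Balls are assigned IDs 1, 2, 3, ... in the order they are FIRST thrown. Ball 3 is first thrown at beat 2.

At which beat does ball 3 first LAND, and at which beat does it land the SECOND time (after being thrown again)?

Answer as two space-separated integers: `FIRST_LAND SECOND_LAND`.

Beat 0 (L): throw ball1 h=6 -> lands@6:L; in-air after throw: [b1@6:L]
Beat 1 (R): throw ball2 h=4 -> lands@5:R; in-air after throw: [b2@5:R b1@6:L]
Beat 2 (L): throw ball3 h=2 -> lands@4:L; in-air after throw: [b3@4:L b2@5:R b1@6:L]
Beat 3 (R): throw ball4 h=4 -> lands@7:R; in-air after throw: [b3@4:L b2@5:R b1@6:L b4@7:R]
Beat 4 (L): throw ball3 h=6 -> lands@10:L; in-air after throw: [b2@5:R b1@6:L b4@7:R b3@10:L]
Beat 5 (R): throw ball2 h=4 -> lands@9:R; in-air after throw: [b1@6:L b4@7:R b2@9:R b3@10:L]
Beat 6 (L): throw ball1 h=2 -> lands@8:L; in-air after throw: [b4@7:R b1@8:L b2@9:R b3@10:L]
Beat 7 (R): throw ball4 h=4 -> lands@11:R; in-air after throw: [b1@8:L b2@9:R b3@10:L b4@11:R]
Beat 8 (L): throw ball1 h=6 -> lands@14:L; in-air after throw: [b2@9:R b3@10:L b4@11:R b1@14:L]
Beat 9 (R): throw ball2 h=4 -> lands@13:R; in-air after throw: [b3@10:L b4@11:R b2@13:R b1@14:L]
Beat 10 (L): throw ball3 h=2 -> lands@12:L; in-air after throw: [b4@11:R b3@12:L b2@13:R b1@14:L]
Ball 3: thrown@2 h=2 -> first land @4; rethrown@4 h=6 -> second land @10

Answer: 4 10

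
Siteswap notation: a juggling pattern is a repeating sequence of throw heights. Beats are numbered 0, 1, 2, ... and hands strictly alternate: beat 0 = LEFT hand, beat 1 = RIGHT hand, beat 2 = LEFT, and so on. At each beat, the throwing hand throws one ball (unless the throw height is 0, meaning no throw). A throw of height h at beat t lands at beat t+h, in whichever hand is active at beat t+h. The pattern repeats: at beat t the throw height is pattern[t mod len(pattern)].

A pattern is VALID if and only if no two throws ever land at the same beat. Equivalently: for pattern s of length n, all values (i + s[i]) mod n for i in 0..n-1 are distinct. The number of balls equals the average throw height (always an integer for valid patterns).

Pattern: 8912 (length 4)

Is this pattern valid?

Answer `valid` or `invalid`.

i=0: (i + s[i]) mod n = (0 + 8) mod 4 = 0
i=1: (i + s[i]) mod n = (1 + 9) mod 4 = 2
i=2: (i + s[i]) mod n = (2 + 1) mod 4 = 3
i=3: (i + s[i]) mod n = (3 + 2) mod 4 = 1
Residues: [0, 2, 3, 1], distinct: True

Answer: valid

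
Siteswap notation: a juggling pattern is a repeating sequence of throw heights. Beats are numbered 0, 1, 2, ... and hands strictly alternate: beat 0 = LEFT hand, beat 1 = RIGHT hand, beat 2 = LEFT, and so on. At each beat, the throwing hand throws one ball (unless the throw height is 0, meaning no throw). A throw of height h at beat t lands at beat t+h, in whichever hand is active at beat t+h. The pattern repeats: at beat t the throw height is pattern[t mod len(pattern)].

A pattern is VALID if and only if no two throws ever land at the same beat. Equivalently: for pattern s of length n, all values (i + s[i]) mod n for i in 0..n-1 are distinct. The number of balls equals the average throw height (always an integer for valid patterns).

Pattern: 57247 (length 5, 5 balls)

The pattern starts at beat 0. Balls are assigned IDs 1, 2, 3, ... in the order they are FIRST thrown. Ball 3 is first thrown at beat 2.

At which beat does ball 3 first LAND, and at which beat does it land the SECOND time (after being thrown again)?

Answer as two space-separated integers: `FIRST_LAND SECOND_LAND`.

Beat 0 (L): throw ball1 h=5 -> lands@5:R; in-air after throw: [b1@5:R]
Beat 1 (R): throw ball2 h=7 -> lands@8:L; in-air after throw: [b1@5:R b2@8:L]
Beat 2 (L): throw ball3 h=2 -> lands@4:L; in-air after throw: [b3@4:L b1@5:R b2@8:L]
Beat 3 (R): throw ball4 h=4 -> lands@7:R; in-air after throw: [b3@4:L b1@5:R b4@7:R b2@8:L]
Beat 4 (L): throw ball3 h=7 -> lands@11:R; in-air after throw: [b1@5:R b4@7:R b2@8:L b3@11:R]
Beat 5 (R): throw ball1 h=5 -> lands@10:L; in-air after throw: [b4@7:R b2@8:L b1@10:L b3@11:R]
Beat 6 (L): throw ball5 h=7 -> lands@13:R; in-air after throw: [b4@7:R b2@8:L b1@10:L b3@11:R b5@13:R]
Beat 7 (R): throw ball4 h=2 -> lands@9:R; in-air after throw: [b2@8:L b4@9:R b1@10:L b3@11:R b5@13:R]
Beat 8 (L): throw ball2 h=4 -> lands@12:L; in-air after throw: [b4@9:R b1@10:L b3@11:R b2@12:L b5@13:R]
Beat 9 (R): throw ball4 h=7 -> lands@16:L; in-air after throw: [b1@10:L b3@11:R b2@12:L b5@13:R b4@16:L]
Beat 10 (L): throw ball1 h=5 -> lands@15:R; in-air after throw: [b3@11:R b2@12:L b5@13:R b1@15:R b4@16:L]
Beat 11 (R): throw ball3 h=7 -> lands@18:L; in-air after throw: [b2@12:L b5@13:R b1@15:R b4@16:L b3@18:L]
Ball 3: thrown@2 h=2 -> first land @4; rethrown@4 h=7 -> second land @11

Answer: 4 11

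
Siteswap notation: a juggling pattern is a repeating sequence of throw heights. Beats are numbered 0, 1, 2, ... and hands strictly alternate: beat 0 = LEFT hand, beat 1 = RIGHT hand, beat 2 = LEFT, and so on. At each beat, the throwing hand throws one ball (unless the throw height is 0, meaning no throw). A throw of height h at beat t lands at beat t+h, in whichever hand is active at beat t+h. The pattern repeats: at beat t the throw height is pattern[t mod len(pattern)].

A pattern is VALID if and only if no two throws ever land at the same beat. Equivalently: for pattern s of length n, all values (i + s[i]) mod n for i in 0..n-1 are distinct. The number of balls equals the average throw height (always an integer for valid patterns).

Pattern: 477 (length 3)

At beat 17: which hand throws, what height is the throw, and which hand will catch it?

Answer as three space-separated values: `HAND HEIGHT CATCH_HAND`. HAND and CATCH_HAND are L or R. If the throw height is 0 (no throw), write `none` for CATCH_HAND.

Answer: R 7 L

Derivation:
Beat 17: 17 mod 2 = 1, so hand = R
Throw height = pattern[17 mod 3] = pattern[2] = 7
Lands at beat 17+7=24, 24 mod 2 = 0, so catch hand = L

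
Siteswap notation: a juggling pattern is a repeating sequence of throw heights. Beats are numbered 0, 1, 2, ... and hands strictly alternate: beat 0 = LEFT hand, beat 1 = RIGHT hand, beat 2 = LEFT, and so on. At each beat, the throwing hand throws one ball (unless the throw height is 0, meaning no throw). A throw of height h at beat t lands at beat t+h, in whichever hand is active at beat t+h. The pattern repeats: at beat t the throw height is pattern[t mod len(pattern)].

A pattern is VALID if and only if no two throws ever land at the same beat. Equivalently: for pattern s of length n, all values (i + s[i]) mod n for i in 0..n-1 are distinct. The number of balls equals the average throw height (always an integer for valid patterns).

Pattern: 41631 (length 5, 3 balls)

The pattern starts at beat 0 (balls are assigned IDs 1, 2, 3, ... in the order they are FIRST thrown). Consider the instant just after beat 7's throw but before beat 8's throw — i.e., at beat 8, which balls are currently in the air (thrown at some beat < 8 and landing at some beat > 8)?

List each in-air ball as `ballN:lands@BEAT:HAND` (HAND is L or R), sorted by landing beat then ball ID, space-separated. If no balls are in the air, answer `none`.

Answer: ball1:lands@9:R ball3:lands@13:R

Derivation:
Beat 0 (L): throw ball1 h=4 -> lands@4:L; in-air after throw: [b1@4:L]
Beat 1 (R): throw ball2 h=1 -> lands@2:L; in-air after throw: [b2@2:L b1@4:L]
Beat 2 (L): throw ball2 h=6 -> lands@8:L; in-air after throw: [b1@4:L b2@8:L]
Beat 3 (R): throw ball3 h=3 -> lands@6:L; in-air after throw: [b1@4:L b3@6:L b2@8:L]
Beat 4 (L): throw ball1 h=1 -> lands@5:R; in-air after throw: [b1@5:R b3@6:L b2@8:L]
Beat 5 (R): throw ball1 h=4 -> lands@9:R; in-air after throw: [b3@6:L b2@8:L b1@9:R]
Beat 6 (L): throw ball3 h=1 -> lands@7:R; in-air after throw: [b3@7:R b2@8:L b1@9:R]
Beat 7 (R): throw ball3 h=6 -> lands@13:R; in-air after throw: [b2@8:L b1@9:R b3@13:R]
Beat 8 (L): throw ball2 h=3 -> lands@11:R; in-air after throw: [b1@9:R b2@11:R b3@13:R]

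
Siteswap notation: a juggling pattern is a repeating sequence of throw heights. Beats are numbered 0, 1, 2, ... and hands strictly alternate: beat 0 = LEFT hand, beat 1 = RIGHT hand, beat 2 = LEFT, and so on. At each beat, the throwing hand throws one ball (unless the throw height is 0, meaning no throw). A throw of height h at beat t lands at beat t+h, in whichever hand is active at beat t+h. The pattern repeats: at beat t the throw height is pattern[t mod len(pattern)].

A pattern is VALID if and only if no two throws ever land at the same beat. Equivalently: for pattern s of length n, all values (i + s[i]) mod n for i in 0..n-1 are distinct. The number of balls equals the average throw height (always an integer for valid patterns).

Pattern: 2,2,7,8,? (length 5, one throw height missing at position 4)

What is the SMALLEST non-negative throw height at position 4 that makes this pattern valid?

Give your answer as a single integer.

Answer: 1

Derivation:
i=0: (0 + 2) mod 5 = 2
i=1: (1 + 2) mod 5 = 3
i=2: (2 + 7) mod 5 = 4
i=3: (3 + 8) mod 5 = 1
i=4: s[i]=? (unknown)
Known residues: [1, 2, 3, 4]; need a permutation of 0..4, so missing residue r = 0
Need (4 + s) mod 5 = 0; smallest s = (0 - 4) mod 5 = 1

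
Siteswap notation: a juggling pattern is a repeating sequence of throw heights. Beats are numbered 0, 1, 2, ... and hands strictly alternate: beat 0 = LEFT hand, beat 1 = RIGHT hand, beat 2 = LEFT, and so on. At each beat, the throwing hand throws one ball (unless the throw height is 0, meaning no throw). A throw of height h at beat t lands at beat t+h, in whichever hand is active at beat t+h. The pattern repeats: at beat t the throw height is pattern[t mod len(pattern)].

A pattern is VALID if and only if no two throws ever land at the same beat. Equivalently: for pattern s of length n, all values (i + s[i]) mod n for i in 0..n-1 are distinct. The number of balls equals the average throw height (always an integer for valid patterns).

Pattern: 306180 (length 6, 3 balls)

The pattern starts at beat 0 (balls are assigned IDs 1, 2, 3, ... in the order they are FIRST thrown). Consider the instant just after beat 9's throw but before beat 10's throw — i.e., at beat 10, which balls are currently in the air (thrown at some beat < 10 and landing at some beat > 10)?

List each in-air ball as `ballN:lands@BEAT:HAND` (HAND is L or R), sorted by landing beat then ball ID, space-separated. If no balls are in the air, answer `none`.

Beat 0 (L): throw ball1 h=3 -> lands@3:R; in-air after throw: [b1@3:R]
Beat 2 (L): throw ball2 h=6 -> lands@8:L; in-air after throw: [b1@3:R b2@8:L]
Beat 3 (R): throw ball1 h=1 -> lands@4:L; in-air after throw: [b1@4:L b2@8:L]
Beat 4 (L): throw ball1 h=8 -> lands@12:L; in-air after throw: [b2@8:L b1@12:L]
Beat 6 (L): throw ball3 h=3 -> lands@9:R; in-air after throw: [b2@8:L b3@9:R b1@12:L]
Beat 8 (L): throw ball2 h=6 -> lands@14:L; in-air after throw: [b3@9:R b1@12:L b2@14:L]
Beat 9 (R): throw ball3 h=1 -> lands@10:L; in-air after throw: [b3@10:L b1@12:L b2@14:L]
Beat 10 (L): throw ball3 h=8 -> lands@18:L; in-air after throw: [b1@12:L b2@14:L b3@18:L]

Answer: ball1:lands@12:L ball2:lands@14:L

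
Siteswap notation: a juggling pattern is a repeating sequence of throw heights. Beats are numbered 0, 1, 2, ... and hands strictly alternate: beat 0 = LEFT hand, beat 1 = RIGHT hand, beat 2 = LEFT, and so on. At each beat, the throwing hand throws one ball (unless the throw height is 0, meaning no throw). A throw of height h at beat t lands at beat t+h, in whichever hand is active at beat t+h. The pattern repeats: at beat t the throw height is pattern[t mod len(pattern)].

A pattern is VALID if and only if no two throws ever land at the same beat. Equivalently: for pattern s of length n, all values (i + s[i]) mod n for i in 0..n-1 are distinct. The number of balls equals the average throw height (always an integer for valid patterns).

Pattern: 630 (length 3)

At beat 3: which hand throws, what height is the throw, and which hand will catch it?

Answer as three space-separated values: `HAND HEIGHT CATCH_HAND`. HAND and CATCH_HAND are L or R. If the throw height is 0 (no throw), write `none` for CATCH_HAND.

Beat 3: 3 mod 2 = 1, so hand = R
Throw height = pattern[3 mod 3] = pattern[0] = 6
Lands at beat 3+6=9, 9 mod 2 = 1, so catch hand = R

Answer: R 6 R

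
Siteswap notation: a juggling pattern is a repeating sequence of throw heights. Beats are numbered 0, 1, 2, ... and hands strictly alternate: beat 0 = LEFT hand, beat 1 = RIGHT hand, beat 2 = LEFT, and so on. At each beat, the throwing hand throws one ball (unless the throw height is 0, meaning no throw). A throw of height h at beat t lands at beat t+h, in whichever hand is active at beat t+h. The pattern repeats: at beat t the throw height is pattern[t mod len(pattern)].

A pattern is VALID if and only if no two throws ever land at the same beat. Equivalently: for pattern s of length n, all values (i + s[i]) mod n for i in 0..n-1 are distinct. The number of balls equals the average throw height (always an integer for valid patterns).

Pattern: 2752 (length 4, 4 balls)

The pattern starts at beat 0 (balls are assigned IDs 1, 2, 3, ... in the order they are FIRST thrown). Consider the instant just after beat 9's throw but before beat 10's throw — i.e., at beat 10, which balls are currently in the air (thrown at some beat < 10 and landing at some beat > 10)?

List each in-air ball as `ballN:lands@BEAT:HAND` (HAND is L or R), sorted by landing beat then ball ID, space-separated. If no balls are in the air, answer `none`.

Beat 0 (L): throw ball1 h=2 -> lands@2:L; in-air after throw: [b1@2:L]
Beat 1 (R): throw ball2 h=7 -> lands@8:L; in-air after throw: [b1@2:L b2@8:L]
Beat 2 (L): throw ball1 h=5 -> lands@7:R; in-air after throw: [b1@7:R b2@8:L]
Beat 3 (R): throw ball3 h=2 -> lands@5:R; in-air after throw: [b3@5:R b1@7:R b2@8:L]
Beat 4 (L): throw ball4 h=2 -> lands@6:L; in-air after throw: [b3@5:R b4@6:L b1@7:R b2@8:L]
Beat 5 (R): throw ball3 h=7 -> lands@12:L; in-air after throw: [b4@6:L b1@7:R b2@8:L b3@12:L]
Beat 6 (L): throw ball4 h=5 -> lands@11:R; in-air after throw: [b1@7:R b2@8:L b4@11:R b3@12:L]
Beat 7 (R): throw ball1 h=2 -> lands@9:R; in-air after throw: [b2@8:L b1@9:R b4@11:R b3@12:L]
Beat 8 (L): throw ball2 h=2 -> lands@10:L; in-air after throw: [b1@9:R b2@10:L b4@11:R b3@12:L]
Beat 9 (R): throw ball1 h=7 -> lands@16:L; in-air after throw: [b2@10:L b4@11:R b3@12:L b1@16:L]
Beat 10 (L): throw ball2 h=5 -> lands@15:R; in-air after throw: [b4@11:R b3@12:L b2@15:R b1@16:L]

Answer: ball4:lands@11:R ball3:lands@12:L ball1:lands@16:L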